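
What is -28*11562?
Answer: -323736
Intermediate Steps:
-28*11562 = -1*323736 = -323736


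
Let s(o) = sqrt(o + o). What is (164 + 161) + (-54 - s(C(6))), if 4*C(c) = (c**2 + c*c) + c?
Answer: 271 - sqrt(39) ≈ 264.75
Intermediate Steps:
C(c) = c**2/2 + c/4 (C(c) = ((c**2 + c*c) + c)/4 = ((c**2 + c**2) + c)/4 = (2*c**2 + c)/4 = (c + 2*c**2)/4 = c**2/2 + c/4)
s(o) = sqrt(2)*sqrt(o) (s(o) = sqrt(2*o) = sqrt(2)*sqrt(o))
(164 + 161) + (-54 - s(C(6))) = (164 + 161) + (-54 - sqrt(2)*sqrt((1/4)*6*(1 + 2*6))) = 325 + (-54 - sqrt(2)*sqrt((1/4)*6*(1 + 12))) = 325 + (-54 - sqrt(2)*sqrt((1/4)*6*13)) = 325 + (-54 - sqrt(2)*sqrt(39/2)) = 325 + (-54 - sqrt(2)*sqrt(78)/2) = 325 + (-54 - sqrt(39)) = 271 - sqrt(39)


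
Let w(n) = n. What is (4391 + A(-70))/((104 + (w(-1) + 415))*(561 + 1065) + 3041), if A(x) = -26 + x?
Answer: 4295/845309 ≈ 0.0050810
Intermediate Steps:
(4391 + A(-70))/((104 + (w(-1) + 415))*(561 + 1065) + 3041) = (4391 + (-26 - 70))/((104 + (-1 + 415))*(561 + 1065) + 3041) = (4391 - 96)/((104 + 414)*1626 + 3041) = 4295/(518*1626 + 3041) = 4295/(842268 + 3041) = 4295/845309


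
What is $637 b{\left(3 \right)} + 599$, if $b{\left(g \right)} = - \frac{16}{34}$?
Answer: $\frac{5087}{17} \approx 299.24$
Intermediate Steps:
$b{\left(g \right)} = - \frac{8}{17}$ ($b{\left(g \right)} = \left(-16\right) \frac{1}{34} = - \frac{8}{17}$)
$637 b{\left(3 \right)} + 599 = 637 \left(- \frac{8}{17}\right) + 599 = - \frac{5096}{17} + 599 = \frac{5087}{17}$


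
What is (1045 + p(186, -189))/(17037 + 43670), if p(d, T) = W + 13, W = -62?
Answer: 996/60707 ≈ 0.016407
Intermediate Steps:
p(d, T) = -49 (p(d, T) = -62 + 13 = -49)
(1045 + p(186, -189))/(17037 + 43670) = (1045 - 49)/(17037 + 43670) = 996/60707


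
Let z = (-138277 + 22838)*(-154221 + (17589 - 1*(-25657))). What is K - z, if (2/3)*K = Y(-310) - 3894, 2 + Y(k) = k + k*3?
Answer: -12810850729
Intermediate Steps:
Y(k) = -2 + 4*k (Y(k) = -2 + (k + k*3) = -2 + (k + 3*k) = -2 + 4*k)
K = -7704 (K = 3*((-2 + 4*(-310)) - 3894)/2 = 3*((-2 - 1240) - 3894)/2 = 3*(-1242 - 3894)/2 = (3/2)*(-5136) = -7704)
z = 12810843025 (z = -115439*(-154221 + (17589 + 25657)) = -115439*(-154221 + 43246) = -115439*(-110975) = 12810843025)
K - z = -7704 - 1*12810843025 = -7704 - 12810843025 = -12810850729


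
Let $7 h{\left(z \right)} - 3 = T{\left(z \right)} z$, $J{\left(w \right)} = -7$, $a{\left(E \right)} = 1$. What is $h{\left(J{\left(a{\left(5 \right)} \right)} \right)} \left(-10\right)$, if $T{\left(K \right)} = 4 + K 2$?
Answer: $- \frac{730}{7} \approx -104.29$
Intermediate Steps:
$T{\left(K \right)} = 4 + 2 K$
$h{\left(z \right)} = \frac{3}{7} + \frac{z \left(4 + 2 z\right)}{7}$ ($h{\left(z \right)} = \frac{3}{7} + \frac{\left(4 + 2 z\right) z}{7} = \frac{3}{7} + \frac{z \left(4 + 2 z\right)}{7}$)
$h{\left(J{\left(a{\left(5 \right)} \right)} \right)} \left(-10\right) = \left(\frac{3}{7} + \frac{2}{7} \left(-7\right) \left(2 - 7\right)\right) \left(-10\right) = \left(\frac{3}{7} + \frac{2}{7} \left(-7\right) \left(-5\right)\right) \left(-10\right) = \left(\frac{3}{7} + 10\right) \left(-10\right) = \frac{73}{7} \left(-10\right) = - \frac{730}{7}$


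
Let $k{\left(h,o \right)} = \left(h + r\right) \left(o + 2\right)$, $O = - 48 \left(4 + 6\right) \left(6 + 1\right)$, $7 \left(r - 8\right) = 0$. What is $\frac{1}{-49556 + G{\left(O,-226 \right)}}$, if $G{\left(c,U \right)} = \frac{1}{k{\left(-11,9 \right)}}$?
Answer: $- \frac{33}{1635349} \approx -2.0179 \cdot 10^{-5}$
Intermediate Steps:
$r = 8$ ($r = 8 + \frac{1}{7} \cdot 0 = 8 + 0 = 8$)
$O = -3360$ ($O = - 48 \cdot 10 \cdot 7 = \left(-48\right) 70 = -3360$)
$k{\left(h,o \right)} = \left(2 + o\right) \left(8 + h\right)$ ($k{\left(h,o \right)} = \left(h + 8\right) \left(o + 2\right) = \left(8 + h\right) \left(2 + o\right) = \left(2 + o\right) \left(8 + h\right)$)
$G{\left(c,U \right)} = - \frac{1}{33}$ ($G{\left(c,U \right)} = \frac{1}{16 + 2 \left(-11\right) + 8 \cdot 9 - 99} = \frac{1}{16 - 22 + 72 - 99} = \frac{1}{-33} = - \frac{1}{33}$)
$\frac{1}{-49556 + G{\left(O,-226 \right)}} = \frac{1}{-49556 - \frac{1}{33}} = \frac{1}{- \frac{1635349}{33}} = - \frac{33}{1635349}$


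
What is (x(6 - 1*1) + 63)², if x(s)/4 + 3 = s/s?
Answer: 3025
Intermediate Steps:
x(s) = -8 (x(s) = -12 + 4*(s/s) = -12 + 4*1 = -12 + 4 = -8)
(x(6 - 1*1) + 63)² = (-8 + 63)² = 55² = 3025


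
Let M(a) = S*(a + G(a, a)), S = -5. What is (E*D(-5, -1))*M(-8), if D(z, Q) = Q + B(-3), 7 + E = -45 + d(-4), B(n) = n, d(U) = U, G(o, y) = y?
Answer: 17920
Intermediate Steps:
M(a) = -10*a (M(a) = -5*(a + a) = -10*a)
E = -56 (E = -7 + (-45 - 4) = -7 - 49 = -56)
D(z, Q) = -3 + Q (D(z, Q) = Q - 3 = -3 + Q)
(E*D(-5, -1))*M(-8) = (-56*(-3 - 1))*(-10*(-8)) = -56*(-4)*80 = 224*80 = 17920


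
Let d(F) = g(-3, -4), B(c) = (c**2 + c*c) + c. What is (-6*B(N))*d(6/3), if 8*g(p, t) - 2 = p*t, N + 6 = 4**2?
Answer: -2205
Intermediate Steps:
N = 10 (N = -6 + 4**2 = -6 + 16 = 10)
B(c) = c + 2*c**2 (B(c) = (c**2 + c**2) + c = 2*c**2 + c = c + 2*c**2)
g(p, t) = 1/4 + p*t/8 (g(p, t) = 1/4 + (p*t)/8 = 1/4 + p*t/8)
d(F) = 7/4 (d(F) = 1/4 + (1/8)*(-3)*(-4) = 1/4 + 3/2 = 7/4)
(-6*B(N))*d(6/3) = -60*(1 + 2*10)*(7/4) = -60*(1 + 20)*(7/4) = -60*21*(7/4) = -6*210*(7/4) = -1260*7/4 = -2205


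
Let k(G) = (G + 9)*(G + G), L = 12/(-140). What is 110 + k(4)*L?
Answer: 3538/35 ≈ 101.09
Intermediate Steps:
L = -3/35 (L = 12*(-1/140) = -3/35 ≈ -0.085714)
k(G) = 2*G*(9 + G) (k(G) = (9 + G)*(2*G) = 2*G*(9 + G))
110 + k(4)*L = 110 + (2*4*(9 + 4))*(-3/35) = 110 + (2*4*13)*(-3/35) = 110 + 104*(-3/35) = 110 - 312/35 = 3538/35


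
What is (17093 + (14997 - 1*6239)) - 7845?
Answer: 18006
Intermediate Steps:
(17093 + (14997 - 1*6239)) - 7845 = (17093 + (14997 - 6239)) - 7845 = (17093 + 8758) - 7845 = 25851 - 7845 = 18006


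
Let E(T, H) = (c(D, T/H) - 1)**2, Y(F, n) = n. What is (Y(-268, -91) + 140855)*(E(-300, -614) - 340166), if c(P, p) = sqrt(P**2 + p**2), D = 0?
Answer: -4512933350343340/94249 ≈ -4.7883e+10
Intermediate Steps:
E(T, H) = (-1 + sqrt(T**2/H**2))**2 (E(T, H) = (sqrt(0**2 + (T/H)**2) - 1)**2 = (sqrt(0 + T**2/H**2) - 1)**2 = (sqrt(T**2/H**2) - 1)**2 = (-1 + sqrt(T**2/H**2))**2)
(Y(-268, -91) + 140855)*(E(-300, -614) - 340166) = (-91 + 140855)*((-1 + sqrt((-300)**2/(-614)**2))**2 - 340166) = 140764*((-1 + sqrt((1/376996)*90000))**2 - 340166) = 140764*((-1 + sqrt(22500/94249))**2 - 340166) = 140764*((-1 + 150/307)**2 - 340166) = 140764*((-157/307)**2 - 340166) = 140764*(24649/94249 - 340166) = 140764*(-32060280685/94249) = -4512933350343340/94249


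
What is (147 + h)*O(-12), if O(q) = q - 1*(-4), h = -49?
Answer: -784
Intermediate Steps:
O(q) = 4 + q (O(q) = q + 4 = 4 + q)
(147 + h)*O(-12) = (147 - 49)*(4 - 12) = 98*(-8) = -784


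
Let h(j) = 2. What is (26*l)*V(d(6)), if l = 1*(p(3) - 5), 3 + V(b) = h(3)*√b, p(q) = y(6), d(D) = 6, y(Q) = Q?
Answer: -78 + 52*√6 ≈ 49.373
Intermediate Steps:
p(q) = 6
V(b) = -3 + 2*√b
l = 1 (l = 1*(6 - 5) = 1*1 = 1)
(26*l)*V(d(6)) = (26*1)*(-3 + 2*√6) = 26*(-3 + 2*√6) = -78 + 52*√6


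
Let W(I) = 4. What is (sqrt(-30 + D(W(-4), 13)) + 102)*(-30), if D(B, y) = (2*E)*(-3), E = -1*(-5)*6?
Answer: -3060 - 30*I*sqrt(210) ≈ -3060.0 - 434.74*I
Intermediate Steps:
E = 30 (E = 5*6 = 30)
D(B, y) = -180 (D(B, y) = (2*30)*(-3) = 60*(-3) = -180)
(sqrt(-30 + D(W(-4), 13)) + 102)*(-30) = (sqrt(-30 - 180) + 102)*(-30) = (sqrt(-210) + 102)*(-30) = (I*sqrt(210) + 102)*(-30) = (102 + I*sqrt(210))*(-30) = -3060 - 30*I*sqrt(210)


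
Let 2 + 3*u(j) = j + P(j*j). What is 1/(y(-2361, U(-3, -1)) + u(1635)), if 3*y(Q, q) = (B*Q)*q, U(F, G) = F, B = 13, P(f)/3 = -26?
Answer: 3/93634 ≈ 3.2040e-5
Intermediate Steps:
P(f) = -78 (P(f) = 3*(-26) = -78)
y(Q, q) = 13*Q*q/3 (y(Q, q) = ((13*Q)*q)/3 = (13*Q*q)/3 = 13*Q*q/3)
u(j) = -80/3 + j/3 (u(j) = -⅔ + (j - 78)/3 = -⅔ + (-78 + j)/3 = -⅔ + (-26 + j/3) = -80/3 + j/3)
1/(y(-2361, U(-3, -1)) + u(1635)) = 1/((13/3)*(-2361)*(-3) + (-80/3 + (⅓)*1635)) = 1/(30693 + (-80/3 + 545)) = 1/(30693 + 1555/3) = 1/(93634/3) = 3/93634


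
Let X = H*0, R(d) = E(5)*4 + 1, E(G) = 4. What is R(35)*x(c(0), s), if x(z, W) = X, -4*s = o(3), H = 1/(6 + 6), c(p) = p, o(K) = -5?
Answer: 0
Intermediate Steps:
H = 1/12 ≈ 0.083333
s = 5/4 (s = -¼*(-5) = 5/4 ≈ 1.2500)
R(d) = 17 (R(d) = 4*4 + 1 = 16 + 1 = 17)
X = 0 (X = (1/12)*0 = 0)
x(z, W) = 0
R(35)*x(c(0), s) = 17*0 = 0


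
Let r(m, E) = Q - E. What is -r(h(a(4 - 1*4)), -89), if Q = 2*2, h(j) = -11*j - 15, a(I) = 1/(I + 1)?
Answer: -93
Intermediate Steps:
a(I) = 1/(1 + I)
h(j) = -15 - 11*j
Q = 4
r(m, E) = 4 - E
-r(h(a(4 - 1*4)), -89) = -(4 - 1*(-89)) = -(4 + 89) = -1*93 = -93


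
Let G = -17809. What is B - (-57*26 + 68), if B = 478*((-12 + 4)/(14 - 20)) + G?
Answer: -47273/3 ≈ -15758.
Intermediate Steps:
B = -51515/3 (B = 478*((-12 + 4)/(14 - 20)) - 17809 = 478*(-8/(-6)) - 17809 = 478*(-8*(-⅙)) - 17809 = 478*(4/3) - 17809 = 1912/3 - 17809 = -51515/3 ≈ -17172.)
B - (-57*26 + 68) = -51515/3 - (-57*26 + 68) = -51515/3 - (-1482 + 68) = -51515/3 - 1*(-1414) = -51515/3 + 1414 = -47273/3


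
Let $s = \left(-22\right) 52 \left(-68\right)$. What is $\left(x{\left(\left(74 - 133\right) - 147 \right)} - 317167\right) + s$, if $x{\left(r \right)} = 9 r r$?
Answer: $142549$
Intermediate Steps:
$s = 77792$ ($s = \left(-1144\right) \left(-68\right) = 77792$)
$x{\left(r \right)} = 9 r^{2}$
$\left(x{\left(\left(74 - 133\right) - 147 \right)} - 317167\right) + s = \left(9 \left(\left(74 - 133\right) - 147\right)^{2} - 317167\right) + 77792 = \left(9 \left(-59 - 147\right)^{2} - 317167\right) + 77792 = \left(9 \left(-206\right)^{2} - 317167\right) + 77792 = \left(9 \cdot 42436 - 317167\right) + 77792 = \left(381924 - 317167\right) + 77792 = 64757 + 77792 = 142549$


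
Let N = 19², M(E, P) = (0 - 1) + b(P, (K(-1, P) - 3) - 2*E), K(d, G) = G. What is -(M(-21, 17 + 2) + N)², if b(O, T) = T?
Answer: -174724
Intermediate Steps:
M(E, P) = -4 + P - 2*E (M(E, P) = (0 - 1) + ((P - 3) - 2*E) = -1 + ((-3 + P) - 2*E) = -1 + (-3 + P - 2*E) = -4 + P - 2*E)
N = 361
-(M(-21, 17 + 2) + N)² = -((-4 + (17 + 2) - 2*(-21)) + 361)² = -((-4 + 19 + 42) + 361)² = -(57 + 361)² = -1*418² = -1*174724 = -174724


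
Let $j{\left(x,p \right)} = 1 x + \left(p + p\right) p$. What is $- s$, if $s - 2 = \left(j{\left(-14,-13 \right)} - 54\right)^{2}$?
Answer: $-72902$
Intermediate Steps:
$j{\left(x,p \right)} = x + 2 p^{2}$ ($j{\left(x,p \right)} = x + 2 p p = x + 2 p^{2}$)
$s = 72902$ ($s = 2 + \left(\left(-14 + 2 \left(-13\right)^{2}\right) - 54\right)^{2} = 2 + \left(\left(-14 + 2 \cdot 169\right) - 54\right)^{2} = 2 + \left(\left(-14 + 338\right) - 54\right)^{2} = 2 + \left(324 - 54\right)^{2} = 2 + 270^{2} = 2 + 72900 = 72902$)
$- s = \left(-1\right) 72902 = -72902$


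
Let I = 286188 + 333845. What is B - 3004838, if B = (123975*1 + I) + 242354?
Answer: -2018476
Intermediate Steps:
I = 620033
B = 986362 (B = (123975*1 + 620033) + 242354 = (123975 + 620033) + 242354 = 744008 + 242354 = 986362)
B - 3004838 = 986362 - 3004838 = -2018476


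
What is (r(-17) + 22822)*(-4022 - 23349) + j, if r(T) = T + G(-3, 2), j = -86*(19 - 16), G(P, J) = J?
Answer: -624250655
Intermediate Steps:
j = -258 (j = -86*3 = -258)
r(T) = 2 + T (r(T) = T + 2 = 2 + T)
(r(-17) + 22822)*(-4022 - 23349) + j = ((2 - 17) + 22822)*(-4022 - 23349) - 258 = (-15 + 22822)*(-27371) - 258 = 22807*(-27371) - 258 = -624250397 - 258 = -624250655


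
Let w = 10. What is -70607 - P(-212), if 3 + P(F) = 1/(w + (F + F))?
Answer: -29230055/414 ≈ -70604.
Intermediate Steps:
P(F) = -3 + 1/(10 + 2*F) (P(F) = -3 + 1/(10 + (F + F)) = -3 + 1/(10 + 2*F))
-70607 - P(-212) = -70607 - (-29 - 6*(-212))/(2*(5 - 212)) = -70607 - (-29 + 1272)/(2*(-207)) = -70607 - (-1)*1243/(2*207) = -70607 - 1*(-1243/414) = -70607 + 1243/414 = -29230055/414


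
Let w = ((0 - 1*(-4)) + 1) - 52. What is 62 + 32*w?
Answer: -1442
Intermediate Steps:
w = -47 (w = ((0 + 4) + 1) - 52 = (4 + 1) - 52 = 5 - 52 = -47)
62 + 32*w = 62 + 32*(-47) = 62 - 1504 = -1442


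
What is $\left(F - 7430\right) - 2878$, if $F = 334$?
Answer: $-9974$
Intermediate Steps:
$\left(F - 7430\right) - 2878 = \left(334 - 7430\right) - 2878 = -7096 - 2878 = -9974$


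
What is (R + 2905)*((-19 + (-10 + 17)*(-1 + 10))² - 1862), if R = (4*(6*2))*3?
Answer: 225626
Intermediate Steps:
R = 144 (R = (4*12)*3 = 48*3 = 144)
(R + 2905)*((-19 + (-10 + 17)*(-1 + 10))² - 1862) = (144 + 2905)*((-19 + (-10 + 17)*(-1 + 10))² - 1862) = 3049*((-19 + 7*9)² - 1862) = 3049*((-19 + 63)² - 1862) = 3049*(44² - 1862) = 3049*(1936 - 1862) = 3049*74 = 225626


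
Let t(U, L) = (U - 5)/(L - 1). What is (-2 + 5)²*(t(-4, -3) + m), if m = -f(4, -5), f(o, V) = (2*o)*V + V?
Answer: 1701/4 ≈ 425.25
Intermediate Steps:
t(U, L) = (-5 + U)/(-1 + L)
f(o, V) = V + 2*V*o (f(o, V) = 2*V*o + V = V + 2*V*o)
m = 45 (m = -(-5)*(1 + 2*4) = -(-5)*(1 + 8) = -(-5)*9 = -1*(-45) = 45)
(-2 + 5)²*(t(-4, -3) + m) = (-2 + 5)²*((-5 - 4)/(-1 - 3) + 45) = 3²*(-9/(-4) + 45) = 9*(-¼*(-9) + 45) = 9*(9/4 + 45) = 9*(189/4) = 1701/4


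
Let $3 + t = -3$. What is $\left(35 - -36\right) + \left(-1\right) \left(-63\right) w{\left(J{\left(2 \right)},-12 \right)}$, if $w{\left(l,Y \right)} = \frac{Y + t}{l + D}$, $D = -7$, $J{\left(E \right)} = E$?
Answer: $\frac{1489}{5} \approx 297.8$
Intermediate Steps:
$t = -6$ ($t = -3 - 3 = -6$)
$w{\left(l,Y \right)} = \frac{-6 + Y}{-7 + l}$ ($w{\left(l,Y \right)} = \frac{Y - 6}{l - 7} = \frac{-6 + Y}{-7 + l}$)
$\left(35 - -36\right) + \left(-1\right) \left(-63\right) w{\left(J{\left(2 \right)},-12 \right)} = \left(35 - -36\right) + \left(-1\right) \left(-63\right) \frac{-6 - 12}{-7 + 2} = \left(35 + 36\right) + 63 \frac{1}{-5} \left(-18\right) = 71 + 63 \left(\left(- \frac{1}{5}\right) \left(-18\right)\right) = 71 + 63 \cdot \frac{18}{5} = 71 + \frac{1134}{5} = \frac{1489}{5}$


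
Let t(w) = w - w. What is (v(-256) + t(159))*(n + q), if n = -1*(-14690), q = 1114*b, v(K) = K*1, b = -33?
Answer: 5650432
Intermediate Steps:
v(K) = K
t(w) = 0
q = -36762 (q = 1114*(-33) = -36762)
n = 14690
(v(-256) + t(159))*(n + q) = (-256 + 0)*(14690 - 36762) = -256*(-22072) = 5650432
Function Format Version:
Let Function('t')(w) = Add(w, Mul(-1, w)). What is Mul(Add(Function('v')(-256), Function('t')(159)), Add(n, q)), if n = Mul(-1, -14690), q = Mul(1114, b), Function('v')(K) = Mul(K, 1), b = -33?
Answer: 5650432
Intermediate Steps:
Function('v')(K) = K
Function('t')(w) = 0
q = -36762 (q = Mul(1114, -33) = -36762)
n = 14690
Mul(Add(Function('v')(-256), Function('t')(159)), Add(n, q)) = Mul(Add(-256, 0), Add(14690, -36762)) = Mul(-256, -22072) = 5650432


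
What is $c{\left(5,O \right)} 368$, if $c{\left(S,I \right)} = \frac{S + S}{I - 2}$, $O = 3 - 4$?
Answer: $- \frac{3680}{3} \approx -1226.7$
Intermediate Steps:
$O = -1$ ($O = 3 - 4 = -1$)
$c{\left(S,I \right)} = \frac{2 S}{-2 + I}$
$c{\left(5,O \right)} 368 = 2 \cdot 5 \frac{1}{-2 - 1} \cdot 368 = 2 \cdot 5 \frac{1}{-3} \cdot 368 = 2 \cdot 5 \left(- \frac{1}{3}\right) 368 = \left(- \frac{10}{3}\right) 368 = - \frac{3680}{3}$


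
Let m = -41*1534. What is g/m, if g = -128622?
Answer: 4947/2419 ≈ 2.0451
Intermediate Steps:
m = -62894
g/m = -128622/(-62894) = -128622*(-1/62894) = 4947/2419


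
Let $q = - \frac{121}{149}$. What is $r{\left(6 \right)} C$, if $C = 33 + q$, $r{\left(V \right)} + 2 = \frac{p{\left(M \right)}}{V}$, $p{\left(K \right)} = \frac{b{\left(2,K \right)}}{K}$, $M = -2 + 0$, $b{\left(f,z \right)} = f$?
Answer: $- \frac{31174}{447} \approx -69.74$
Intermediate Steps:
$q = - \frac{121}{149}$ ($q = \left(-121\right) \frac{1}{149} = - \frac{121}{149} \approx -0.81208$)
$M = -2$
$p{\left(K \right)} = \frac{2}{K}$
$r{\left(V \right)} = -2 - \frac{1}{V}$ ($r{\left(V \right)} = -2 + \frac{2 \frac{1}{-2}}{V} = -2 + \frac{2 \left(- \frac{1}{2}\right)}{V} = -2 - \frac{1}{V}$)
$C = \frac{4796}{149}$ ($C = 33 - \frac{121}{149} = \frac{4796}{149} \approx 32.188$)
$r{\left(6 \right)} C = \left(-2 - \frac{1}{6}\right) \frac{4796}{149} = \left(- \frac{13}{6}\right) \frac{4796}{149} = - \frac{31174}{447}$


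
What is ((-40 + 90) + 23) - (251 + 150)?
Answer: -328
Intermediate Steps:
((-40 + 90) + 23) - (251 + 150) = (50 + 23) - 1*401 = 73 - 401 = -328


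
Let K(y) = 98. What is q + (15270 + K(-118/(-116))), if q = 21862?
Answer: 37230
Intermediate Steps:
q + (15270 + K(-118/(-116))) = 21862 + (15270 + 98) = 21862 + 15368 = 37230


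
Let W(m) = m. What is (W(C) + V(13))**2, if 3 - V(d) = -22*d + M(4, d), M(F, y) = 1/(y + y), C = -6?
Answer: 54125449/676 ≈ 80067.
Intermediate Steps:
M(F, y) = 1/(2*y)
V(d) = 3 + 22*d - 1/(2*d) (V(d) = 3 - (-22*d + 1/(2*d)) = 3 - (1/(2*d) - 22*d) = 3 + (22*d - 1/(2*d)) = 3 + 22*d - 1/(2*d))
(W(C) + V(13))**2 = (-6 + (3 + 22*13 - 1/2/13))**2 = (-6 + (3 + 286 - 1/2*1/13))**2 = (-6 + (3 + 286 - 1/26))**2 = (-6 + 7513/26)**2 = (7357/26)**2 = 54125449/676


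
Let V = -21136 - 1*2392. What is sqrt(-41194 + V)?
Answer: I*sqrt(64722) ≈ 254.41*I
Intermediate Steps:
V = -23528 (V = -21136 - 2392 = -23528)
sqrt(-41194 + V) = sqrt(-41194 - 23528) = sqrt(-64722) = I*sqrt(64722)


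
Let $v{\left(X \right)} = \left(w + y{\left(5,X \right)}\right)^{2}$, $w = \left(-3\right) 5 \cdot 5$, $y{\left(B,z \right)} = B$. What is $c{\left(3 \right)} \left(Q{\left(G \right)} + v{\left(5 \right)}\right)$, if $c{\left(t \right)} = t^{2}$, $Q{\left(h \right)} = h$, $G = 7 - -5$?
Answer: $44208$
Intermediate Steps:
$G = 12$ ($G = 7 + 5 = 12$)
$w = -75$ ($w = \left(-15\right) 5 = -75$)
$v{\left(X \right)} = 4900$ ($v{\left(X \right)} = \left(-75 + 5\right)^{2} = \left(-70\right)^{2} = 4900$)
$c{\left(3 \right)} \left(Q{\left(G \right)} + v{\left(5 \right)}\right) = 3^{2} \left(12 + 4900\right) = 9 \cdot 4912 = 44208$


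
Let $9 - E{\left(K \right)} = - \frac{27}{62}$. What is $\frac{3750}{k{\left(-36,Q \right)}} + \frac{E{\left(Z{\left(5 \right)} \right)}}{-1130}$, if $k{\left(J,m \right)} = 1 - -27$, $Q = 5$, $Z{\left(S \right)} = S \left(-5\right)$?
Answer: $\frac{13135431}{98084} \approx 133.92$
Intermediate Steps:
$Z{\left(S \right)} = - 5 S$
$k{\left(J,m \right)} = 28$ ($k{\left(J,m \right)} = 1 + 27 = 28$)
$E{\left(K \right)} = \frac{585}{62}$ ($E{\left(K \right)} = 9 - - \frac{27}{62} = 9 + \frac{27}{62} = \frac{585}{62}$)
$\frac{3750}{k{\left(-36,Q \right)}} + \frac{E{\left(Z{\left(5 \right)} \right)}}{-1130} = \frac{3750}{28} + \frac{585}{62 \left(-1130\right)} = 3750 \cdot \frac{1}{28} + \frac{585}{62} \left(- \frac{1}{1130}\right) = \frac{1875}{14} - \frac{117}{14012} = \frac{13135431}{98084}$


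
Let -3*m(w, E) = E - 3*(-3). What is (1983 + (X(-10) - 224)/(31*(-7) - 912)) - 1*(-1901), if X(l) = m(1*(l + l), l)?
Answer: 13155779/3387 ≈ 3884.2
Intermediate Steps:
m(w, E) = -3 - E/3 (m(w, E) = -(E - 3*(-3))/3 = -(E + 9)/3 = -(9 + E)/3 = -3 - E/3)
X(l) = -3 - l/3
(1983 + (X(-10) - 224)/(31*(-7) - 912)) - 1*(-1901) = (1983 + ((-3 - 1/3*(-10)) - 224)/(31*(-7) - 912)) - 1*(-1901) = (1983 + ((-3 + 10/3) - 224)/(-217 - 912)) + 1901 = (1983 + (1/3 - 224)/(-1129)) + 1901 = (1983 - 671/3*(-1/1129)) + 1901 = (1983 + 671/3387) + 1901 = 6717092/3387 + 1901 = 13155779/3387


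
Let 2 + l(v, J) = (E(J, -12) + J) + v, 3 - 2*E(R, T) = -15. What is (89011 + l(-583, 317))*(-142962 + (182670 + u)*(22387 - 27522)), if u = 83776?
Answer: -121443193201344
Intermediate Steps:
E(R, T) = 9 (E(R, T) = 3/2 - ½*(-15) = 3/2 + 15/2 = 9)
l(v, J) = 7 + J + v (l(v, J) = -2 + ((9 + J) + v) = -2 + (9 + J + v) = 7 + J + v)
(89011 + l(-583, 317))*(-142962 + (182670 + u)*(22387 - 27522)) = (89011 + (7 + 317 - 583))*(-142962 + (182670 + 83776)*(22387 - 27522)) = (89011 - 259)*(-142962 + 266446*(-5135)) = 88752*(-142962 - 1368200210) = 88752*(-1368343172) = -121443193201344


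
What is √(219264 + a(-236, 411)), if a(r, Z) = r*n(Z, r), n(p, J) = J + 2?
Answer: 2*√68622 ≈ 523.92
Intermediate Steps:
n(p, J) = 2 + J
a(r, Z) = r*(2 + r)
√(219264 + a(-236, 411)) = √(219264 - 236*(2 - 236)) = √(219264 - 236*(-234)) = √(219264 + 55224) = √274488 = 2*√68622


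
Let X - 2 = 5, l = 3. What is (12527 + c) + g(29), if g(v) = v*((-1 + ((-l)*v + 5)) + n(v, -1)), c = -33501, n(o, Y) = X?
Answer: -23178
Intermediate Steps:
X = 7 (X = 2 + 5 = 7)
n(o, Y) = 7
g(v) = v*(11 - 3*v) (g(v) = v*((-1 + ((-1*3)*v + 5)) + 7) = v*((-1 + (-3*v + 5)) + 7) = v*((-1 + (5 - 3*v)) + 7) = v*((4 - 3*v) + 7) = v*(11 - 3*v))
(12527 + c) + g(29) = (12527 - 33501) + 29*(11 - 3*29) = -20974 + 29*(11 - 87) = -20974 + 29*(-76) = -20974 - 2204 = -23178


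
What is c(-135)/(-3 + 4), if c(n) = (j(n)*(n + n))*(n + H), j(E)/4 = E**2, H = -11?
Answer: 2873718000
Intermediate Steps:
j(E) = 4*E**2
c(n) = 8*n**3*(-11 + n) (c(n) = ((4*n**2)*(n + n))*(n - 11) = ((4*n**2)*(2*n))*(-11 + n) = (8*n**3)*(-11 + n) = 8*n**3*(-11 + n))
c(-135)/(-3 + 4) = (8*(-135)**3*(-11 - 135))/(-3 + 4) = (8*(-2460375)*(-146))/1 = 1*2873718000 = 2873718000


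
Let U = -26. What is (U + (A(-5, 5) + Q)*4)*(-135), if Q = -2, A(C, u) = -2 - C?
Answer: 2970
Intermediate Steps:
(U + (A(-5, 5) + Q)*4)*(-135) = (-26 + ((-2 - 1*(-5)) - 2)*4)*(-135) = (-26 + ((-2 + 5) - 2)*4)*(-135) = (-26 + (3 - 2)*4)*(-135) = (-26 + 1*4)*(-135) = (-26 + 4)*(-135) = -22*(-135) = 2970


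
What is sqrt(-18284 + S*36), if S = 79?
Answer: 4*I*sqrt(965) ≈ 124.26*I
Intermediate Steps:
sqrt(-18284 + S*36) = sqrt(-18284 + 79*36) = sqrt(-18284 + 2844) = sqrt(-15440) = 4*I*sqrt(965)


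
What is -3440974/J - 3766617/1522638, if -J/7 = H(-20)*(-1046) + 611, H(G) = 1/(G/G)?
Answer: -194475078451/171719730 ≈ -1132.5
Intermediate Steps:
H(G) = 1 (H(G) = 1/1 = 1)
J = 3045 (J = -7*(1*(-1046) + 611) = -7*(-1046 + 611) = -7*(-435) = 3045)
-3440974/J - 3766617/1522638 = -3440974/3045 - 3766617/1522638 = -3440974*1/3045 - 3766617*1/1522638 = -3440974/3045 - 418513/169182 = -194475078451/171719730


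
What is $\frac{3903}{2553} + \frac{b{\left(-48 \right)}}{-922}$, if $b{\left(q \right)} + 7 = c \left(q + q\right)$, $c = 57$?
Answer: $\frac{5862151}{784622} \approx 7.4713$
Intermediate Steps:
$b{\left(q \right)} = -7 + 114 q$ ($b{\left(q \right)} = -7 + 57 \left(q + q\right) = -7 + 57 \cdot 2 q = -7 + 114 q$)
$\frac{3903}{2553} + \frac{b{\left(-48 \right)}}{-922} = \frac{3903}{2553} + \frac{-7 + 114 \left(-48\right)}{-922} = 3903 \cdot \frac{1}{2553} + \left(-7 - 5472\right) \left(- \frac{1}{922}\right) = \frac{1301}{851} - - \frac{5479}{922} = \frac{1301}{851} + \frac{5479}{922} = \frac{5862151}{784622}$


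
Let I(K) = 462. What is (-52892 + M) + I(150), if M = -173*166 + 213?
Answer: -80935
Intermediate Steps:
M = -28505 (M = -28718 + 213 = -28505)
(-52892 + M) + I(150) = (-52892 - 28505) + 462 = -81397 + 462 = -80935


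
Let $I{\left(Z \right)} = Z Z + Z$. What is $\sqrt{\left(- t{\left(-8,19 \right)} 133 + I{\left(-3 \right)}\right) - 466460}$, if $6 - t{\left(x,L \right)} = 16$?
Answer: $682 i \approx 682.0 i$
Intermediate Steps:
$t{\left(x,L \right)} = -10$ ($t{\left(x,L \right)} = 6 - 16 = -10$)
$I{\left(Z \right)} = Z + Z^{2}$ ($I{\left(Z \right)} = Z^{2} + Z = Z + Z^{2}$)
$\sqrt{\left(- t{\left(-8,19 \right)} 133 + I{\left(-3 \right)}\right) - 466460} = \sqrt{\left(\left(-1\right) \left(-10\right) 133 - 3 \left(1 - 3\right)\right) - 466460} = \sqrt{\left(10 \cdot 133 - -6\right) - 466460} = \sqrt{\left(1330 + 6\right) - 466460} = \sqrt{1336 - 466460} = \sqrt{-465124} = 682 i$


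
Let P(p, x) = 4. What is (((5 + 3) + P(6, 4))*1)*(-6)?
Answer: -72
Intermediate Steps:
(((5 + 3) + P(6, 4))*1)*(-6) = (((5 + 3) + 4)*1)*(-6) = ((8 + 4)*1)*(-6) = (12*1)*(-6) = 12*(-6) = -72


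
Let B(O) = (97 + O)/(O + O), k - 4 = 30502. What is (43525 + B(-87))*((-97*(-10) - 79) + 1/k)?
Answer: 51462448954745/1327011 ≈ 3.8781e+7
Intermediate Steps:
k = 30506 (k = 4 + 30502 = 30506)
B(O) = (97 + O)/(2*O) (B(O) = (97 + O)/((2*O)) = (97 + O)*(1/(2*O)) = (97 + O)/(2*O))
(43525 + B(-87))*((-97*(-10) - 79) + 1/k) = (43525 + (½)*(97 - 87)/(-87))*((-97*(-10) - 79) + 1/30506) = (43525 + (½)*(-1/87)*10)*((970 - 79) + 1/30506) = (43525 - 5/87)*(891 + 1/30506) = (3786670/87)*(27180847/30506) = 51462448954745/1327011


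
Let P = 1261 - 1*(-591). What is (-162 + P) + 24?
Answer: 1714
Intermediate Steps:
P = 1852 (P = 1261 + 591 = 1852)
(-162 + P) + 24 = (-162 + 1852) + 24 = 1690 + 24 = 1714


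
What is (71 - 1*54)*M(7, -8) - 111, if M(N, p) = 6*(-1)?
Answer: -213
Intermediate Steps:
M(N, p) = -6
(71 - 1*54)*M(7, -8) - 111 = (71 - 1*54)*(-6) - 111 = (71 - 54)*(-6) - 111 = 17*(-6) - 111 = -102 - 111 = -213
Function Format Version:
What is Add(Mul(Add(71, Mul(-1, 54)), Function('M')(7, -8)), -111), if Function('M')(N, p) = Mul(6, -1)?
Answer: -213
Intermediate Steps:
Function('M')(N, p) = -6
Add(Mul(Add(71, Mul(-1, 54)), Function('M')(7, -8)), -111) = Add(Mul(Add(71, Mul(-1, 54)), -6), -111) = Add(Mul(Add(71, -54), -6), -111) = Add(Mul(17, -6), -111) = Add(-102, -111) = -213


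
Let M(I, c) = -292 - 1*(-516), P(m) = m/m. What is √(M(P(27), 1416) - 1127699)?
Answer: 15*I*√5011 ≈ 1061.8*I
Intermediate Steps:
P(m) = 1
M(I, c) = 224 (M(I, c) = -292 + 516 = 224)
√(M(P(27), 1416) - 1127699) = √(224 - 1127699) = √(-1127475) = 15*I*√5011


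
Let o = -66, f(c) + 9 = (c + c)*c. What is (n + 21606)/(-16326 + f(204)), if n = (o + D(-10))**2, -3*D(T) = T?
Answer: 229798/602073 ≈ 0.38168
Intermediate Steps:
f(c) = -9 + 2*c**2 (f(c) = -9 + (c + c)*c = -9 + (2*c)*c = -9 + 2*c**2)
D(T) = -T/3
n = 35344/9 (n = (-66 - 1/3*(-10))**2 = (-66 + 10/3)**2 = (-188/3)**2 = 35344/9 ≈ 3927.1)
(n + 21606)/(-16326 + f(204)) = (35344/9 + 21606)/(-16326 + (-9 + 2*204**2)) = 229798/(9*(-16326 + (-9 + 2*41616))) = 229798/(9*(-16326 + (-9 + 83232))) = 229798/(9*(-16326 + 83223)) = (229798/9)/66897 = (229798/9)*(1/66897) = 229798/602073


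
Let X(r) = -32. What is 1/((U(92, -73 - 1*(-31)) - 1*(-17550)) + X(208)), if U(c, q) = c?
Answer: 1/17610 ≈ 5.6786e-5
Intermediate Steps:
1/((U(92, -73 - 1*(-31)) - 1*(-17550)) + X(208)) = 1/((92 - 1*(-17550)) - 32) = 1/((92 + 17550) - 32) = 1/(17642 - 32) = 1/17610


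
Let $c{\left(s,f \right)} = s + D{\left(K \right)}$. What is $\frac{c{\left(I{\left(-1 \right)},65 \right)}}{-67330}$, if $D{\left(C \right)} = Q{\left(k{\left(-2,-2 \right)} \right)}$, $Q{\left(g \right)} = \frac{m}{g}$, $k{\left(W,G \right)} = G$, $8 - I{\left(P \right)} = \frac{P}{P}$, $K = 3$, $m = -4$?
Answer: $- \frac{9}{67330} \approx -0.00013367$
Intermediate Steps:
$I{\left(P \right)} = 7$ ($I{\left(P \right)} = 8 - \frac{P}{P} = 8 - 1 = 7$)
$Q{\left(g \right)} = - \frac{4}{g}$
$D{\left(C \right)} = 2$ ($D{\left(C \right)} = - \frac{4}{-2} = \left(-4\right) \left(- \frac{1}{2}\right) = 2$)
$c{\left(s,f \right)} = 2 + s$ ($c{\left(s,f \right)} = s + 2 = 2 + s$)
$\frac{c{\left(I{\left(-1 \right)},65 \right)}}{-67330} = \frac{2 + 7}{-67330} = 9 \left(- \frac{1}{67330}\right) = - \frac{9}{67330}$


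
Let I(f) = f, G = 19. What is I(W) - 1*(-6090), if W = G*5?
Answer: 6185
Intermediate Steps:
W = 95 (W = 19*5 = 95)
I(W) - 1*(-6090) = 95 - 1*(-6090) = 95 + 6090 = 6185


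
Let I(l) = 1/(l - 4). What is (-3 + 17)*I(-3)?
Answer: -2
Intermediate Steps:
I(l) = 1/(-4 + l)
(-3 + 17)*I(-3) = (-3 + 17)/(-4 - 3) = 14/(-7) = 14*(-⅐) = -2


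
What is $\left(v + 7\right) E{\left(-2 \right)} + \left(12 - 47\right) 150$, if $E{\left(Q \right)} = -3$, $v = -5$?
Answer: $-5256$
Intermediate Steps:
$\left(v + 7\right) E{\left(-2 \right)} + \left(12 - 47\right) 150 = \left(-5 + 7\right) \left(-3\right) + \left(12 - 47\right) 150 = 2 \left(-3\right) + \left(12 - 47\right) 150 = -6 - 5250 = -5256$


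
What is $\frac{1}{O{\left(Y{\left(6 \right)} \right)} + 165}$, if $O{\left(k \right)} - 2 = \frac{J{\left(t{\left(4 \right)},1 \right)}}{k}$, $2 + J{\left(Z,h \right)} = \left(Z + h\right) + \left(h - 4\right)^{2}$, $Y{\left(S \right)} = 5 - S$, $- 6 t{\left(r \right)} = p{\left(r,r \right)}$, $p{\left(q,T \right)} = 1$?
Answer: $\frac{6}{955} \approx 0.0062827$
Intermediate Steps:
$t{\left(r \right)} = - \frac{1}{6}$ ($t{\left(r \right)} = \left(- \frac{1}{6}\right) 1 = - \frac{1}{6}$)
$J{\left(Z,h \right)} = -2 + Z + h + \left(-4 + h\right)^{2}$ ($J{\left(Z,h \right)} = -2 + \left(\left(Z + h\right) + \left(h - 4\right)^{2}\right) = -2 + \left(\left(Z + h\right) + \left(-4 + h\right)^{2}\right) = -2 + \left(Z + h + \left(-4 + h\right)^{2}\right) = -2 + Z + h + \left(-4 + h\right)^{2}$)
$O{\left(k \right)} = 2 + \frac{47}{6 k}$ ($O{\left(k \right)} = 2 + \frac{-2 - \frac{1}{6} + 1 + \left(-4 + 1\right)^{2}}{k} = 2 + \frac{-2 - \frac{1}{6} + 1 + \left(-3\right)^{2}}{k} = 2 + \frac{-2 - \frac{1}{6} + 1 + 9}{k} = 2 + \frac{47}{6 k}$)
$\frac{1}{O{\left(Y{\left(6 \right)} \right)} + 165} = \frac{1}{\left(2 + \frac{47}{6 \left(5 - 6\right)}\right) + 165} = \frac{1}{\left(2 + \frac{47}{6 \left(-1\right)}\right) + 165} = \frac{1}{\left(2 + \frac{47}{6} \left(-1\right)\right) + 165} = \frac{1}{\left(2 - \frac{47}{6}\right) + 165} = \frac{1}{- \frac{35}{6} + 165} = \frac{1}{\frac{955}{6}} = \frac{6}{955}$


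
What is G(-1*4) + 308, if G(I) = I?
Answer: 304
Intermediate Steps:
G(-1*4) + 308 = -1*4 + 308 = -4 + 308 = 304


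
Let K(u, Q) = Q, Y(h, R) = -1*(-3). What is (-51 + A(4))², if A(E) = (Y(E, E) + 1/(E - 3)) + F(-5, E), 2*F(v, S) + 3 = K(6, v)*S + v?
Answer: 3721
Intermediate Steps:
Y(h, R) = 3
F(v, S) = -3/2 + v/2 + S*v/2 (F(v, S) = -3/2 + (v*S + v)/2 = -3/2 + (S*v + v)/2 = -3/2 + (v + S*v)/2 = -3/2 + (v/2 + S*v/2) = -3/2 + v/2 + S*v/2)
A(E) = -1 + 1/(-3 + E) - 5*E/2 (A(E) = (3 + 1/(E - 3)) + (-3/2 + (½)*(-5) + (½)*E*(-5)) = (3 + 1/(-3 + E)) + (-3/2 - 5/2 - 5*E/2) = (3 + 1/(-3 + E)) + (-4 - 5*E/2) = -1 + 1/(-3 + E) - 5*E/2)
(-51 + A(4))² = (-51 + (8 - 5*4² + 13*4)/(2*(-3 + 4)))² = (-51 + (½)*(8 - 5*16 + 52)/1)² = (-51 + (½)*1*(8 - 80 + 52))² = (-51 + (½)*1*(-20))² = (-51 - 10)² = (-61)² = 3721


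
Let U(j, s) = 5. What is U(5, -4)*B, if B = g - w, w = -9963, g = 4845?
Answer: 74040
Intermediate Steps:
B = 14808 (B = 4845 - 1*(-9963) = 4845 + 9963 = 14808)
U(5, -4)*B = 5*14808 = 74040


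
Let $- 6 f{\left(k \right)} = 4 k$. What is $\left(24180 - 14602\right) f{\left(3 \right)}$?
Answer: $-19156$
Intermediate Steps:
$f{\left(k \right)} = - \frac{2 k}{3}$ ($f{\left(k \right)} = - \frac{4 k}{6} = - \frac{2 k}{3}$)
$\left(24180 - 14602\right) f{\left(3 \right)} = \left(24180 - 14602\right) \left(\left(- \frac{2}{3}\right) 3\right) = \left(24180 - 14602\right) \left(-2\right) = 9578 \left(-2\right) = -19156$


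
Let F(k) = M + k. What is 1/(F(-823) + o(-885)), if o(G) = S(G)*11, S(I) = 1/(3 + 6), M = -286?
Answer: -9/9970 ≈ -0.00090271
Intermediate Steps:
S(I) = ⅑ (S(I) = 1/9 = ⅑)
F(k) = -286 + k
o(G) = 11/9 (o(G) = (⅑)*11 = 11/9)
1/(F(-823) + o(-885)) = 1/((-286 - 823) + 11/9) = 1/(-1109 + 11/9) = 1/(-9970/9) = -9/9970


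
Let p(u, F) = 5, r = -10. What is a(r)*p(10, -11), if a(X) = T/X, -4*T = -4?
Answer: -½ ≈ -0.50000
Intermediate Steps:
T = 1 (T = -¼*(-4) = 1)
a(X) = 1/X
a(r)*p(10, -11) = 5/(-10) = -⅒*5 = -½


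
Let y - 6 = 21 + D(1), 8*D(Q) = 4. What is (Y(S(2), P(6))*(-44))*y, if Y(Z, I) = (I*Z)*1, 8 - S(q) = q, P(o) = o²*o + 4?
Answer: -1597200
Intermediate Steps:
D(Q) = ½ (D(Q) = (⅛)*4 = ½)
P(o) = 4 + o³ (P(o) = o³ + 4 = 4 + o³)
S(q) = 8 - q
Y(Z, I) = I*Z
y = 55/2 (y = 6 + (21 + ½) = 6 + 43/2 = 55/2 ≈ 27.500)
(Y(S(2), P(6))*(-44))*y = (((4 + 6³)*(8 - 1*2))*(-44))*(55/2) = (((4 + 216)*(8 - 2))*(-44))*(55/2) = ((220*6)*(-44))*(55/2) = (1320*(-44))*(55/2) = -58080*55/2 = -1597200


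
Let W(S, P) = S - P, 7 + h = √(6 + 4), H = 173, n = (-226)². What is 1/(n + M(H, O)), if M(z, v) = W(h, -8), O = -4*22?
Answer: 51077/2608859919 - √10/2608859919 ≈ 1.9577e-5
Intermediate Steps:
n = 51076
O = -88
h = -7 + √10 (h = -7 + √(6 + 4) = -7 + √10 ≈ -3.8377)
M(z, v) = 1 + √10 (M(z, v) = (-7 + √10) - 1*(-8) = (-7 + √10) + 8 = 1 + √10)
1/(n + M(H, O)) = 1/(51076 + (1 + √10)) = 1/(51077 + √10)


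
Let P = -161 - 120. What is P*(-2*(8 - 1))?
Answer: 3934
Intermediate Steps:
P = -281
P*(-2*(8 - 1)) = -(-562)*(8 - 1) = -(-562)*7 = -281*(-14) = 3934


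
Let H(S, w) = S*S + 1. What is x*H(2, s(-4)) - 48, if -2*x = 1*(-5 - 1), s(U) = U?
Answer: -33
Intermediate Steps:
H(S, w) = 1 + S² (H(S, w) = S² + 1 = 1 + S²)
x = 3 (x = -(-5 - 1)/2 = -(-6)/2 = -½*(-6) = 3)
x*H(2, s(-4)) - 48 = 3*(1 + 2²) - 48 = 3*(1 + 4) - 48 = 3*5 - 48 = 15 - 48 = -33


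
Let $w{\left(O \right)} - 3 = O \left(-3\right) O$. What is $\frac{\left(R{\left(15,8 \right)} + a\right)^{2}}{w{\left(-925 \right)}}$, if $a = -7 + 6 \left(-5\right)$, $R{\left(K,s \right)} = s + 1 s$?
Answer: $- \frac{7}{40744} \approx -0.0001718$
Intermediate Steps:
$w{\left(O \right)} = 3 - 3 O^{2}$ ($w{\left(O \right)} = 3 + O \left(-3\right) O = 3 + - 3 O O = 3 - 3 O^{2}$)
$R{\left(K,s \right)} = 2 s$ ($R{\left(K,s \right)} = s + s = 2 s$)
$a = -37$ ($a = -7 - 30 = -37$)
$\frac{\left(R{\left(15,8 \right)} + a\right)^{2}}{w{\left(-925 \right)}} = \frac{\left(2 \cdot 8 - 37\right)^{2}}{3 - 3 \left(-925\right)^{2}} = \frac{\left(16 - 37\right)^{2}}{3 - 2566875} = \frac{\left(-21\right)^{2}}{3 - 2566875} = \frac{441}{-2566872} = 441 \left(- \frac{1}{2566872}\right) = - \frac{7}{40744}$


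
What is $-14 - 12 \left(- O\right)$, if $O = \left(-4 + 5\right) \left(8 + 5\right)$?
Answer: $142$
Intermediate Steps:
$O = 13$ ($O = 1 \cdot 13 = 13$)
$-14 - 12 \left(- O\right) = -14 - 12 \left(\left(-1\right) 13\right) = -14 - -156 = -14 + 156 = 142$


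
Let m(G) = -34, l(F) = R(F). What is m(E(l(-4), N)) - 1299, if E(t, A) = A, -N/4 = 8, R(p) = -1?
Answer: -1333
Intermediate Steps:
N = -32 (N = -4*8 = -32)
l(F) = -1
m(E(l(-4), N)) - 1299 = -34 - 1299 = -1333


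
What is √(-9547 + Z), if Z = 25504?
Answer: 9*√197 ≈ 126.32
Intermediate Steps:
√(-9547 + Z) = √(-9547 + 25504) = √15957 = 9*√197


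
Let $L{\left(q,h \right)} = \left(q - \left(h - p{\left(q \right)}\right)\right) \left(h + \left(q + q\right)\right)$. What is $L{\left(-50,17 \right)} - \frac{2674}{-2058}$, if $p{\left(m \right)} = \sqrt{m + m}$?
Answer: $\frac{817658}{147} - 830 i \approx 5562.3 - 830.0 i$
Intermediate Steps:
$p{\left(m \right)} = \sqrt{2} \sqrt{m}$ ($p{\left(m \right)} = \sqrt{2 m} = \sqrt{2} \sqrt{m}$)
$L{\left(q,h \right)} = \left(h + 2 q\right) \left(q - h + \sqrt{2} \sqrt{q}\right)$ ($L{\left(q,h \right)} = \left(q - \left(h - \sqrt{2} \sqrt{q}\right)\right) \left(h + \left(q + q\right)\right) = \left(q - \left(h - \sqrt{2} \sqrt{q}\right)\right) \left(h + 2 q\right) = \left(q - h + \sqrt{2} \sqrt{q}\right) \left(h + 2 q\right) = \left(h + 2 q\right) \left(q - h + \sqrt{2} \sqrt{q}\right)$)
$L{\left(-50,17 \right)} - \frac{2674}{-2058} = \left(- 17^{2} + 2 \left(-50\right)^{2} - 17 \left(-50\right) + 2 \sqrt{2} \left(-50\right)^{\frac{3}{2}} + 17 \sqrt{2} \sqrt{-50}\right) - \frac{2674}{-2058} = \left(\left(-1\right) 289 + 2 \cdot 2500 + 850 + 2 \sqrt{2} \left(- 250 i \sqrt{2}\right) + 17 \sqrt{2} \cdot 5 i \sqrt{2}\right) - - \frac{191}{147} = \left(-289 + 5000 + 850 - 1000 i + 170 i\right) + \frac{191}{147} = \left(5561 - 830 i\right) + \frac{191}{147} = \frac{817658}{147} - 830 i$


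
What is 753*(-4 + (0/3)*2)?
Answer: -3012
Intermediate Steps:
753*(-4 + (0/3)*2) = 753*(-4 + (0*(⅓))*2) = 753*(-4 + 0*2) = 753*(-4 + 0) = 753*(-4) = -3012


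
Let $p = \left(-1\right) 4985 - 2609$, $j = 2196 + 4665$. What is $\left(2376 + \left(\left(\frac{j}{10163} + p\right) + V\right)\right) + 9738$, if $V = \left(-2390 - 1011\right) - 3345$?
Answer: $- \frac{22615977}{10163} \approx -2225.3$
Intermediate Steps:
$j = 6861$
$p = -7594$ ($p = -4985 - 2609 = -7594$)
$V = -6746$ ($V = -3401 - 3345 = -6746$)
$\left(2376 + \left(\left(\frac{j}{10163} + p\right) + V\right)\right) + 9738 = \left(2376 - \left(14340 - \frac{6861}{10163}\right)\right) + 9738 = \left(2376 + \left(\left(6861 \cdot \frac{1}{10163} - 7594\right) - 6746\right)\right) + 9738 = \left(2376 + \left(\left(\frac{6861}{10163} - 7594\right) - 6746\right)\right) + 9738 = \left(2376 - \frac{145730559}{10163}\right) + 9738 = - \frac{121583271}{10163} + 9738 = - \frac{22615977}{10163}$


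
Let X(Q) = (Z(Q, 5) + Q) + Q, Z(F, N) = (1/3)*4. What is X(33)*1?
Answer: 202/3 ≈ 67.333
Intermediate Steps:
Z(F, N) = 4/3 (Z(F, N) = (1*(⅓))*4 = (⅓)*4 = 4/3)
X(Q) = 4/3 + 2*Q (X(Q) = (4/3 + Q) + Q = 4/3 + 2*Q)
X(33)*1 = (4/3 + 2*33)*1 = (4/3 + 66)*1 = (202/3)*1 = 202/3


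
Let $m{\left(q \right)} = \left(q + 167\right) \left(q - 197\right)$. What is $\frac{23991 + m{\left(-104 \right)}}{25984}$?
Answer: $\frac{1257}{6496} \approx 0.1935$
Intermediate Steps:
$m{\left(q \right)} = \left(-197 + q\right) \left(167 + q\right)$ ($m{\left(q \right)} = \left(167 + q\right) \left(-197 + q\right) = \left(-197 + q\right) \left(167 + q\right)$)
$\frac{23991 + m{\left(-104 \right)}}{25984} = \frac{23991 - \left(29779 - 10816\right)}{25984} = \left(23991 + \left(-32899 + 10816 + 3120\right)\right) \frac{1}{25984} = \left(23991 - 18963\right) \frac{1}{25984} = 5028 \cdot \frac{1}{25984} = \frac{1257}{6496}$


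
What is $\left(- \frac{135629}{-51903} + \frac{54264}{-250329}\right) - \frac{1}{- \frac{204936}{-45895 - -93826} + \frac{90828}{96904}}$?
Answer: $\frac{15086730912077755717}{5596169457402132417} \approx 2.6959$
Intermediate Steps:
$\left(- \frac{135629}{-51903} + \frac{54264}{-250329}\right) - \frac{1}{- \frac{204936}{-45895 - -93826} + \frac{90828}{96904}} = \left(\left(-135629\right) \left(- \frac{1}{51903}\right) + 54264 \left(- \frac{1}{250329}\right)\right) - \frac{1}{- \frac{204936}{-45895 + 93826} + 90828 \cdot \frac{1}{96904}} = \left(\frac{135629}{51903} - \frac{18088}{83443}\right) - \frac{1}{- \frac{204936}{47931} + \frac{22707}{24226}} = \frac{10378469183}{4330942029} - \frac{1}{\left(-204936\right) \frac{1}{47931} + \frac{22707}{24226}} = \frac{10378469183}{4330942029} - \frac{1}{- \frac{68312}{15977} + \frac{22707}{24226}} = \frac{10378469183}{4330942029} - \frac{1}{- \frac{1292136773}{387058802}} = \frac{10378469183}{4330942029} - - \frac{387058802}{1292136773} = \frac{10378469183}{4330942029} + \frac{387058802}{1292136773} = \frac{15086730912077755717}{5596169457402132417}$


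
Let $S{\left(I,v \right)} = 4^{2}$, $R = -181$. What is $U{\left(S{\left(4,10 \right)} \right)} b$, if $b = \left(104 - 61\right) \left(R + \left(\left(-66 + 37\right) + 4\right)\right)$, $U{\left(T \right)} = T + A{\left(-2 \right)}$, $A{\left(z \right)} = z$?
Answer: $-124012$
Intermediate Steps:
$S{\left(I,v \right)} = 16$
$U{\left(T \right)} = -2 + T$ ($U{\left(T \right)} = T - 2 = -2 + T$)
$b = -8858$ ($b = \left(104 - 61\right) \left(-181 + \left(\left(-66 + 37\right) + 4\right)\right) = 43 \left(-181 + \left(-29 + 4\right)\right) = 43 \left(-181 - 25\right) = 43 \left(-206\right) = -8858$)
$U{\left(S{\left(4,10 \right)} \right)} b = \left(-2 + 16\right) \left(-8858\right) = 14 \left(-8858\right) = -124012$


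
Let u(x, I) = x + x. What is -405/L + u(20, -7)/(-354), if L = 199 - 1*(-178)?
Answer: -79225/66729 ≈ -1.1873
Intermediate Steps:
u(x, I) = 2*x
L = 377 (L = 199 + 178 = 377)
-405/L + u(20, -7)/(-354) = -405/377 + (2*20)/(-354) = -405*1/377 + 40*(-1/354) = -405/377 - 20/177 = -79225/66729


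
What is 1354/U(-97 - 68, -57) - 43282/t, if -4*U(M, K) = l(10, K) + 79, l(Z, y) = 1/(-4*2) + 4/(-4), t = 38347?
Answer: -1688463502/23890181 ≈ -70.676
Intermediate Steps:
l(Z, y) = -9/8 (l(Z, y) = -¼*½ + 4*(-¼) = -⅛ - 1 = -9/8)
U(M, K) = -623/32 (U(M, K) = -(-9/8 + 79)/4 = -¼*623/8 = -623/32)
1354/U(-97 - 68, -57) - 43282/t = 1354/(-623/32) - 43282/38347 = 1354*(-32/623) - 43282*1/38347 = -43328/623 - 43282/38347 = -1688463502/23890181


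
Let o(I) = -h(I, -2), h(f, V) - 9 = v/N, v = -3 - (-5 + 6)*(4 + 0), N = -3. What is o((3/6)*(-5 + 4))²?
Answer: 1156/9 ≈ 128.44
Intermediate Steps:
v = -7 (v = -3 - 4 = -7)
h(f, V) = 34/3 (h(f, V) = 9 - 7/(-3) = 9 - 7*(-⅓) = 9 + 7/3 = 34/3)
o(I) = -34/3 (o(I) = -1*34/3 = -34/3)
o((3/6)*(-5 + 4))² = (-34/3)² = 1156/9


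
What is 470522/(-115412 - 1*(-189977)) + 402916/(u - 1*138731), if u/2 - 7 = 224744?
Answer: 176268024002/23172639615 ≈ 7.6067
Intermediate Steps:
u = 449502 (u = 14 + 2*224744 = 14 + 449488 = 449502)
470522/(-115412 - 1*(-189977)) + 402916/(u - 1*138731) = 470522/(-115412 - 1*(-189977)) + 402916/(449502 - 1*138731) = 470522/(-115412 + 189977) + 402916/(449502 - 138731) = 470522/74565 + 402916/310771 = 176268024002/23172639615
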